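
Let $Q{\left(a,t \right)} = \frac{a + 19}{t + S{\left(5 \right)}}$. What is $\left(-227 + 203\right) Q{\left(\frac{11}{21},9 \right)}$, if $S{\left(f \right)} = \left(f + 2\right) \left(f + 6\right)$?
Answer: $- \frac{1640}{301} \approx -5.4485$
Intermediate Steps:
$S{\left(f \right)} = \left(2 + f\right) \left(6 + f\right)$
$Q{\left(a,t \right)} = \frac{19 + a}{77 + t}$ ($Q{\left(a,t \right)} = \frac{a + 19}{t + \left(12 + 5^{2} + 8 \cdot 5\right)} = \frac{19 + a}{t + \left(12 + 25 + 40\right)} = \frac{19 + a}{t + 77} = \frac{19 + a}{77 + t}$)
$\left(-227 + 203\right) Q{\left(\frac{11}{21},9 \right)} = \left(-227 + 203\right) \frac{19 + \frac{11}{21}}{77 + 9} = - 24 \frac{19 + 11 \cdot \frac{1}{21}}{86} = - 24 \frac{19 + \frac{11}{21}}{86} = - 24 \cdot \frac{1}{86} \cdot \frac{410}{21} = \left(-24\right) \frac{205}{903} = - \frac{1640}{301}$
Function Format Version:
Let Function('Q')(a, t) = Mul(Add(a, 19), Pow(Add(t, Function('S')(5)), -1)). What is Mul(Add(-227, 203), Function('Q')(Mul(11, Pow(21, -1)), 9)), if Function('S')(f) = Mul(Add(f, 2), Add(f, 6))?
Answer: Rational(-1640, 301) ≈ -5.4485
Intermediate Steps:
Function('S')(f) = Mul(Add(2, f), Add(6, f))
Function('Q')(a, t) = Mul(Pow(Add(77, t), -1), Add(19, a)) (Function('Q')(a, t) = Mul(Add(a, 19), Pow(Add(t, Add(12, Pow(5, 2), Mul(8, 5))), -1)) = Mul(Add(19, a), Pow(Add(t, Add(12, 25, 40)), -1)) = Mul(Add(19, a), Pow(Add(t, 77), -1)) = Mul(Add(19, a), Pow(Add(77, t), -1)) = Mul(Pow(Add(77, t), -1), Add(19, a)))
Mul(Add(-227, 203), Function('Q')(Mul(11, Pow(21, -1)), 9)) = Mul(Add(-227, 203), Mul(Pow(Add(77, 9), -1), Add(19, Mul(11, Pow(21, -1))))) = Mul(-24, Mul(Pow(86, -1), Add(19, Mul(11, Rational(1, 21))))) = Mul(-24, Mul(Rational(1, 86), Add(19, Rational(11, 21)))) = Mul(-24, Mul(Rational(1, 86), Rational(410, 21))) = Mul(-24, Rational(205, 903)) = Rational(-1640, 301)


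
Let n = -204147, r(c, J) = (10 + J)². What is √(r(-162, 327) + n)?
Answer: I*√90578 ≈ 300.96*I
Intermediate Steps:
√(r(-162, 327) + n) = √((10 + 327)² - 204147) = √(337² - 204147) = √(113569 - 204147) = √(-90578) = I*√90578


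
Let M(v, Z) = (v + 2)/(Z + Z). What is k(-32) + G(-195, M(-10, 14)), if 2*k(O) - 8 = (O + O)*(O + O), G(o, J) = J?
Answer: 14362/7 ≈ 2051.7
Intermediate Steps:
M(v, Z) = (2 + v)/(2*Z) (M(v, Z) = (2 + v)/((2*Z)) = (2 + v)*(1/(2*Z)) = (2 + v)/(2*Z))
k(O) = 4 + 2*O**2 (k(O) = 4 + ((O + O)*(O + O))/2 = 4 + ((2*O)*(2*O))/2 = 4 + (4*O**2)/2 = 4 + 2*O**2)
k(-32) + G(-195, M(-10, 14)) = (4 + 2*(-32)**2) + (1/2)*(2 - 10)/14 = (4 + 2*1024) + (1/2)*(1/14)*(-8) = (4 + 2048) - 2/7 = 2052 - 2/7 = 14362/7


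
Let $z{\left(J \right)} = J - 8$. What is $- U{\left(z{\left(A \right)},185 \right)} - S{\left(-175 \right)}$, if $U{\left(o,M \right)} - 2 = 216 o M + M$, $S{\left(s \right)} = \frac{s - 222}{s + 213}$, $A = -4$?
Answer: $\frac{18215051}{38} \approx 4.7934 \cdot 10^{5}$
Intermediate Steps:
$z{\left(J \right)} = -8 + J$ ($z{\left(J \right)} = J - 8 = -8 + J$)
$S{\left(s \right)} = \frac{-222 + s}{213 + s}$
$U{\left(o,M \right)} = 2 + M + 216 M o$ ($U{\left(o,M \right)} = 2 + \left(216 o M + M\right) = 2 + \left(216 M o + M\right) = 2 + \left(M + 216 M o\right) = 2 + M + 216 M o$)
$- U{\left(z{\left(A \right)},185 \right)} - S{\left(-175 \right)} = - (2 + 185 + 216 \cdot 185 \left(-8 - 4\right)) - \frac{-222 - 175}{213 - 175} = - (2 + 185 + 216 \cdot 185 \left(-12\right)) - \frac{1}{38} \left(-397\right) = - (2 + 185 - 479520) - \frac{1}{38} \left(-397\right) = \left(-1\right) \left(-479333\right) - - \frac{397}{38} = 479333 + \frac{397}{38} = \frac{18215051}{38}$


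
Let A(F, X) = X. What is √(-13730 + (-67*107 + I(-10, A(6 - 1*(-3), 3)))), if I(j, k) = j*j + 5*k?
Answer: 4*I*√1299 ≈ 144.17*I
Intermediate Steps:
I(j, k) = j² + 5*k
√(-13730 + (-67*107 + I(-10, A(6 - 1*(-3), 3)))) = √(-13730 + (-67*107 + ((-10)² + 5*3))) = √(-13730 + (-7169 + (100 + 15))) = √(-13730 + (-7169 + 115)) = √(-13730 - 7054) = √(-20784) = 4*I*√1299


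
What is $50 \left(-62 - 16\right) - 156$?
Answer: $-4056$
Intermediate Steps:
$50 \left(-62 - 16\right) - 156 = 50 \left(-78\right) - 156 = -3900 - 156 = -4056$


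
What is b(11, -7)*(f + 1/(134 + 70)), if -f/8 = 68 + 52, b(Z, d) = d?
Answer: 1370873/204 ≈ 6720.0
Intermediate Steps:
f = -960 (f = -8*(68 + 52) = -8*120 = -960)
b(11, -7)*(f + 1/(134 + 70)) = -7*(-960 + 1/(134 + 70)) = -7*(-960 + 1/204) = -7*(-195839/204) = 1370873/204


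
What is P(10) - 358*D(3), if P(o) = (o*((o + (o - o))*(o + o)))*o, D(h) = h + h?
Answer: 17852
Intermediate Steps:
D(h) = 2*h
P(o) = 2*o⁴ (P(o) = (o*((o + 0)*(2*o)))*o = (o*(o*(2*o)))*o = (o*(2*o²))*o = (2*o³)*o = 2*o⁴)
P(10) - 358*D(3) = 2*10⁴ - 716*3 = 2*10000 - 358*6 = 20000 - 2148 = 17852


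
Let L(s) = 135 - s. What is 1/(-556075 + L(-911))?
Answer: -1/555029 ≈ -1.8017e-6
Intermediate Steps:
1/(-556075 + L(-911)) = 1/(-556075 + (135 - 1*(-911))) = 1/(-556075 + (135 + 911)) = 1/(-556075 + 1046) = 1/(-555029) = -1/555029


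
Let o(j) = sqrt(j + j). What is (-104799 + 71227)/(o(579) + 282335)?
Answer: -9478550620/79713051067 + 33572*sqrt(1158)/79713051067 ≈ -0.11889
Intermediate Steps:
o(j) = sqrt(2)*sqrt(j) (o(j) = sqrt(2*j) = sqrt(2)*sqrt(j))
(-104799 + 71227)/(o(579) + 282335) = (-104799 + 71227)/(sqrt(2)*sqrt(579) + 282335) = -33572/(sqrt(1158) + 282335) = -33572/(282335 + sqrt(1158))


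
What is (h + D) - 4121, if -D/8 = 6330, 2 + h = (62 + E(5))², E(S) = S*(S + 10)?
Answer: -35994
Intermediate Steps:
E(S) = S*(10 + S)
h = 18767 (h = -2 + (62 + 5*(10 + 5))² = -2 + (62 + 5*15)² = -2 + (62 + 75)² = -2 + 137² = -2 + 18769 = 18767)
D = -50640 (D = -8*6330 = -50640)
(h + D) - 4121 = (18767 - 50640) - 4121 = -31873 - 4121 = -35994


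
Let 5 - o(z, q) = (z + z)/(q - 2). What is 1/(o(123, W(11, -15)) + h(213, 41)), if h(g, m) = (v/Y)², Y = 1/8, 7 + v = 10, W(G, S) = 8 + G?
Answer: 17/9631 ≈ 0.0017651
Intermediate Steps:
v = 3 (v = -7 + 10 = 3)
Y = ⅛ ≈ 0.12500
o(z, q) = 5 - 2*z/(-2 + q) (o(z, q) = 5 - (z + z)/(q - 2) = 5 - 2*z/(-2 + q))
h(g, m) = 576 (h(g, m) = (3/(⅛))² = (3*8)² = 24² = 576)
1/(o(123, W(11, -15)) + h(213, 41)) = 1/((-10 - 2*123 + 5*(8 + 11))/(-2 + (8 + 11)) + 576) = 1/((-10 - 246 + 5*19)/(-2 + 19) + 576) = 1/((-10 - 246 + 95)/17 + 576) = 1/((1/17)*(-161) + 576) = 1/(-161/17 + 576) = 1/(9631/17) = 17/9631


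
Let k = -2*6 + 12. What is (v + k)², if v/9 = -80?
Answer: 518400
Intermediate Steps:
v = -720 (v = 9*(-80) = -720)
k = 0 (k = -12 + 12 = 0)
(v + k)² = (-720 + 0)² = (-720)² = 518400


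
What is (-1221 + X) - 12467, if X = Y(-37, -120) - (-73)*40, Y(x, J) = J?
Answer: -10888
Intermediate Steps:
X = 2800 (X = -120 - (-73)*40 = -120 - 1*(-2920) = -120 + 2920 = 2800)
(-1221 + X) - 12467 = (-1221 + 2800) - 12467 = 1579 - 12467 = -10888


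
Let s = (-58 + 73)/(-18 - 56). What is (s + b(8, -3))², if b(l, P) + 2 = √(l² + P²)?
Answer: 426317/5476 - 163*√73/37 ≈ 40.212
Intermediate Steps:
b(l, P) = -2 + √(P² + l²) (b(l, P) = -2 + √(l² + P²) = -2 + √(P² + l²))
s = -15/74 (s = 15/(-74) = 15*(-1/74) = -15/74 ≈ -0.20270)
(s + b(8, -3))² = (-15/74 + (-2 + √((-3)² + 8²)))² = (-15/74 + (-2 + √(9 + 64)))² = (-15/74 + (-2 + √73))² = (-163/74 + √73)²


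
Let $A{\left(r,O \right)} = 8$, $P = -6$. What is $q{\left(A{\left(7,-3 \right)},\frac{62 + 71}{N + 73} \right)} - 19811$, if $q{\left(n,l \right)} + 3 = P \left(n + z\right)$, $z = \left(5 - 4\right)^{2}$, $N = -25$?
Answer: $-19868$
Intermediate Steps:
$z = 1$ ($z = 1^{2} = 1$)
$q{\left(n,l \right)} = -9 - 6 n$ ($q{\left(n,l \right)} = -3 - 6 \left(n + 1\right) = -3 - 6 \left(1 + n\right) = -3 - \left(6 + 6 n\right) = -9 - 6 n$)
$q{\left(A{\left(7,-3 \right)},\frac{62 + 71}{N + 73} \right)} - 19811 = \left(-9 - 48\right) - 19811 = -57 - 19811 = -19868$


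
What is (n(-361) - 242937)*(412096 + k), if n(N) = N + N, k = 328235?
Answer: -180388311129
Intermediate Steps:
n(N) = 2*N
(n(-361) - 242937)*(412096 + k) = (2*(-361) - 242937)*(412096 + 328235) = (-722 - 242937)*740331 = -243659*740331 = -180388311129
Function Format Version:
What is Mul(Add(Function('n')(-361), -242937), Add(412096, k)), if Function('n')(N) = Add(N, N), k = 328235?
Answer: -180388311129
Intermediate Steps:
Function('n')(N) = Mul(2, N)
Mul(Add(Function('n')(-361), -242937), Add(412096, k)) = Mul(Add(Mul(2, -361), -242937), Add(412096, 328235)) = Mul(Add(-722, -242937), 740331) = Mul(-243659, 740331) = -180388311129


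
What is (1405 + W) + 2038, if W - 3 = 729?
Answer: 4175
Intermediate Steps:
W = 732 (W = 3 + 729 = 732)
(1405 + W) + 2038 = (1405 + 732) + 2038 = 2137 + 2038 = 4175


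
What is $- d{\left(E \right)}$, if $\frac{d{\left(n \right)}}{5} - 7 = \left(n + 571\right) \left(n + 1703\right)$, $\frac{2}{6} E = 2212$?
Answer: $-300495900$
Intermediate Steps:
$E = 6636$ ($E = 3 \cdot 2212 = 6636$)
$d{\left(n \right)} = 35 + 5 \left(571 + n\right) \left(1703 + n\right)$ ($d{\left(n \right)} = 35 + 5 \left(n + 571\right) \left(n + 1703\right) = 35 + 5 \left(571 + n\right) \left(1703 + n\right)$)
$- d{\left(E \right)} = - (4862100 + 5 \cdot 6636^{2} + 11370 \cdot 6636) = - (4862100 + 5 \cdot 44036496 + 75451320) = - (4862100 + 220182480 + 75451320) = \left(-1\right) 300495900 = -300495900$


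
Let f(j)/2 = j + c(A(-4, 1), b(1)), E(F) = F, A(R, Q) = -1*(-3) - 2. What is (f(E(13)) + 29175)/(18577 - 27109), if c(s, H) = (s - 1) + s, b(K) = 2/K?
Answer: -29203/8532 ≈ -3.4228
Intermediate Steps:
A(R, Q) = 1 (A(R, Q) = 3 - 2 = 1)
c(s, H) = -1 + 2*s (c(s, H) = (-1 + s) + s = -1 + 2*s)
f(j) = 2 + 2*j (f(j) = 2*(j + (-1 + 2*1)) = 2*(j + (-1 + 2)) = 2*(j + 1) = 2*(1 + j) = 2 + 2*j)
(f(E(13)) + 29175)/(18577 - 27109) = ((2 + 2*13) + 29175)/(18577 - 27109) = ((2 + 26) + 29175)/(-8532) = (28 + 29175)*(-1/8532) = 29203*(-1/8532) = -29203/8532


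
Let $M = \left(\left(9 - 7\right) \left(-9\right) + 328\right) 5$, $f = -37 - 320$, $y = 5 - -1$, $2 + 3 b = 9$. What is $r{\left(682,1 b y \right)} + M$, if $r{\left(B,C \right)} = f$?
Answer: $1193$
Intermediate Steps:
$b = \frac{7}{3}$ ($b = - \frac{2}{3} + \frac{1}{3} \cdot 9 = - \frac{2}{3} + 3 = \frac{7}{3} \approx 2.3333$)
$y = 6$ ($y = 5 + 1 = 6$)
$f = -357$ ($f = -37 - 320 = -357$)
$M = 1550$ ($M = \left(2 \left(-9\right) + 328\right) 5 = \left(-18 + 328\right) 5 = 310 \cdot 5 = 1550$)
$r{\left(B,C \right)} = -357$
$r{\left(682,1 b y \right)} + M = -357 + 1550 = 1193$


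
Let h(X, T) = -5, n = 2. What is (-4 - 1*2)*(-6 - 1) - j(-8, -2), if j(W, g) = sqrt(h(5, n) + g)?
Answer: 42 - I*sqrt(7) ≈ 42.0 - 2.6458*I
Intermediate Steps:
j(W, g) = sqrt(-5 + g)
(-4 - 1*2)*(-6 - 1) - j(-8, -2) = (-4 - 1*2)*(-6 - 1) - sqrt(-5 - 2) = (-4 - 2)*(-7) - sqrt(-7) = -6*(-7) - I*sqrt(7) = 42 - I*sqrt(7)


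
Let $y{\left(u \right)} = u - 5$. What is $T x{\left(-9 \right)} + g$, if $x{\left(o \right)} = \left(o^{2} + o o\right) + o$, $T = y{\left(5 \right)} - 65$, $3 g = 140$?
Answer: $- \frac{29695}{3} \approx -9898.3$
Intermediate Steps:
$g = \frac{140}{3}$ ($g = \frac{1}{3} \cdot 140 = \frac{140}{3} \approx 46.667$)
$y{\left(u \right)} = -5 + u$
$T = -65$ ($T = \left(-5 + 5\right) - 65 = 0 - 65 = -65$)
$x{\left(o \right)} = o + 2 o^{2}$ ($x{\left(o \right)} = \left(o^{2} + o^{2}\right) + o = 2 o^{2} + o = o + 2 o^{2}$)
$T x{\left(-9 \right)} + g = - 65 \left(- 9 \left(1 + 2 \left(-9\right)\right)\right) + \frac{140}{3} = - 65 \left(- 9 \left(1 - 18\right)\right) + \frac{140}{3} = - 65 \left(\left(-9\right) \left(-17\right)\right) + \frac{140}{3} = \left(-65\right) 153 + \frac{140}{3} = -9945 + \frac{140}{3} = - \frac{29695}{3}$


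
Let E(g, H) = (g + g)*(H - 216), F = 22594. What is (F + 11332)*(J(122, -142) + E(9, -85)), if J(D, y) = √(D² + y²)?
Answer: -183811068 + 67852*√8762 ≈ -1.7746e+8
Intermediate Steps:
E(g, H) = 2*g*(-216 + H) (E(g, H) = (2*g)*(-216 + H) = 2*g*(-216 + H))
(F + 11332)*(J(122, -142) + E(9, -85)) = (22594 + 11332)*(√(122² + (-142)²) + 2*9*(-216 - 85)) = 33926*(√(14884 + 20164) + 2*9*(-301)) = 33926*(√35048 - 5418) = 33926*(2*√8762 - 5418) = 33926*(-5418 + 2*√8762) = -183811068 + 67852*√8762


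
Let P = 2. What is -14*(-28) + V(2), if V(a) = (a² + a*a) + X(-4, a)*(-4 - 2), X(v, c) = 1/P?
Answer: 397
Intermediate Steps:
X(v, c) = ½ (X(v, c) = 1/2 = 1*(½) = ½)
V(a) = -3 + 2*a² (V(a) = (a² + a*a) + (-4 - 2)/2 = (a² + a²) + (½)*(-6) = 2*a² - 3 = -3 + 2*a²)
-14*(-28) + V(2) = -14*(-28) + (-3 + 2*2²) = 392 + (-3 + 2*4) = 392 + (-3 + 8) = 392 + 5 = 397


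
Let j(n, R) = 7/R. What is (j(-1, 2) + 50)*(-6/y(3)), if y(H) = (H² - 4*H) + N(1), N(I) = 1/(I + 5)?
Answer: 1926/17 ≈ 113.29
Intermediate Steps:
N(I) = 1/(5 + I)
y(H) = ⅙ + H² - 4*H (y(H) = (H² - 4*H) + 1/(5 + 1) = (H² - 4*H) + 1/6 = (H² - 4*H) + ⅙ = ⅙ + H² - 4*H)
(j(-1, 2) + 50)*(-6/y(3)) = (7/2 + 50)*(-6/(⅙ + 3² - 4*3)) = (7*(½) + 50)*(-6/(⅙ + 9 - 12)) = (7/2 + 50)*(-6/(-17/6)) = 107*(-6*(-6/17))/2 = (107/2)*(36/17) = 1926/17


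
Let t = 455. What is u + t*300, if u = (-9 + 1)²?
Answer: 136564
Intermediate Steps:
u = 64 (u = (-8)² = 64)
u + t*300 = 64 + 455*300 = 64 + 136500 = 136564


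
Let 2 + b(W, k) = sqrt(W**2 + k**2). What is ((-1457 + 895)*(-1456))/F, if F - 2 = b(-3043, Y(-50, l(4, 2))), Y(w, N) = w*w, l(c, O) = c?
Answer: 818272*sqrt(15509849)/15509849 ≈ 207.78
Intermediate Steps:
Y(w, N) = w**2
b(W, k) = -2 + sqrt(W**2 + k**2)
F = sqrt(15509849) (F = 2 + (-2 + sqrt((-3043)**2 + ((-50)**2)**2)) = 2 + (-2 + sqrt(9259849 + 2500**2)) = 2 + (-2 + sqrt(9259849 + 6250000)) = 2 + (-2 + sqrt(15509849)) = sqrt(15509849) ≈ 3938.3)
((-1457 + 895)*(-1456))/F = ((-1457 + 895)*(-1456))/(sqrt(15509849)) = (-562*(-1456))*(sqrt(15509849)/15509849) = 818272*(sqrt(15509849)/15509849) = 818272*sqrt(15509849)/15509849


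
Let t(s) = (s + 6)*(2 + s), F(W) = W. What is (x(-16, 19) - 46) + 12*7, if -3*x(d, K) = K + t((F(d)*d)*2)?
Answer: -88719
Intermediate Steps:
t(s) = (2 + s)*(6 + s) (t(s) = (6 + s)*(2 + s) = (2 + s)*(6 + s))
x(d, K) = -4 - 16*d²/3 - 4*d⁴/3 - K/3 (x(d, K) = -(K + (12 + ((d*d)*2)² + 8*((d*d)*2)))/3 = -(K + (12 + (d²*2)² + 8*(d²*2)))/3 = -(K + (12 + (2*d²)² + 8*(2*d²)))/3 = -(K + (12 + 4*d⁴ + 16*d²))/3 = -(12 + K + 4*d⁴ + 16*d²)/3 = -4 - 16*d²/3 - 4*d⁴/3 - K/3)
(x(-16, 19) - 46) + 12*7 = ((-4 - 16/3*(-16)² - 4/3*(-16)⁴ - ⅓*19) - 46) + 12*7 = ((-4 - 16/3*256 - 4/3*65536 - 19/3) - 46) + 84 = ((-4 - 4096/3 - 262144/3 - 19/3) - 46) + 84 = (-88757 - 46) + 84 = -88803 + 84 = -88719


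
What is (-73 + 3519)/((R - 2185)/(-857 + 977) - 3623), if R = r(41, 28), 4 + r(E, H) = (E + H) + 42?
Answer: -206760/218419 ≈ -0.94662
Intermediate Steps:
r(E, H) = 38 + E + H (r(E, H) = -4 + ((E + H) + 42) = -4 + (42 + E + H) = 38 + E + H)
R = 107 (R = 38 + 41 + 28 = 107)
(-73 + 3519)/((R - 2185)/(-857 + 977) - 3623) = (-73 + 3519)/((107 - 2185)/(-857 + 977) - 3623) = 3446/(-2078/120 - 3623) = 3446/(-2078*1/120 - 3623) = 3446/(-1039/60 - 3623) = 3446/(-218419/60) = 3446*(-60/218419) = -206760/218419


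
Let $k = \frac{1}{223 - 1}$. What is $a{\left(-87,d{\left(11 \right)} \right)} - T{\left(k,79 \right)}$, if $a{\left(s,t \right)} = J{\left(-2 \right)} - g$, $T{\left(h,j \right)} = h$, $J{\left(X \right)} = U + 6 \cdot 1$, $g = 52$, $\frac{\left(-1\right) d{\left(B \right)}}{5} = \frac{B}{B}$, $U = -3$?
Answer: $- \frac{10879}{222} \approx -49.005$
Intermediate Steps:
$d{\left(B \right)} = -5$ ($d{\left(B \right)} = - 5 \frac{B}{B} = \left(-5\right) 1 = -5$)
$J{\left(X \right)} = 3$ ($J{\left(X \right)} = -3 + 6 \cdot 1 = -3 + 6 = 3$)
$k = \frac{1}{222} \approx 0.0045045$
$a{\left(s,t \right)} = -49$ ($a{\left(s,t \right)} = 3 - 52 = -49$)
$a{\left(-87,d{\left(11 \right)} \right)} - T{\left(k,79 \right)} = -49 - \frac{1}{222} = - \frac{10879}{222}$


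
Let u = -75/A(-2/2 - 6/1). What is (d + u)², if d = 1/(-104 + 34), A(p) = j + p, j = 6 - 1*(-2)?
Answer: 27573001/4900 ≈ 5627.1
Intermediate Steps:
j = 8 (j = 6 + 2 = 8)
A(p) = 8 + p
u = -75 (u = -75/(8 + (-2/2 - 6/1)) = -75/(8 + (-2*½ - 6*1)) = -75/(8 + (-1 - 6)) = -75/(8 - 7) = -75/1 = -75*1 = -75)
d = -1/70 (d = 1/(-70) = -1/70 ≈ -0.014286)
(d + u)² = (-1/70 - 75)² = (-5251/70)² = 27573001/4900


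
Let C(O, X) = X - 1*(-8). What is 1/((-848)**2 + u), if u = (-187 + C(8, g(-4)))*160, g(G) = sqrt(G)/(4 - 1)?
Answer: 194193/134083278752 - 15*I/67041639376 ≈ 1.4483e-6 - 2.2374e-10*I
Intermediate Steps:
g(G) = sqrt(G)/3
C(O, X) = 8 + X (C(O, X) = X + 8 = 8 + X)
u = -28640 + 320*I/3 (u = (-187 + (8 + sqrt(-4)/3))*160 = (-187 + (8 + (2*I)/3))*160 = (-187 + (8 + 2*I/3))*160 = (-179 + 2*I/3)*160 = -28640 + 320*I/3 ≈ -28640.0 + 106.67*I)
1/((-848)**2 + u) = 1/((-848)**2 + (-28640 + 320*I/3)) = 1/(719104 + (-28640 + 320*I/3)) = 1/(690464 + 320*I/3) = 9*(690464 - 320*I/3)/4290664920064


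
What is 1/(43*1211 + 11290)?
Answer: 1/63363 ≈ 1.5782e-5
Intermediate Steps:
1/(43*1211 + 11290) = 1/(52073 + 11290) = 1/63363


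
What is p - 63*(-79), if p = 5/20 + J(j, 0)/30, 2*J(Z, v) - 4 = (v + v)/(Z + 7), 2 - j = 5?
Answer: 298639/60 ≈ 4977.3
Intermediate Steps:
j = -3 (j = 2 - 1*5 = 2 - 5 = -3)
J(Z, v) = 2 + v/(7 + Z) (J(Z, v) = 2 + ((v + v)/(Z + 7))/2 = 2 + ((2*v)/(7 + Z))/2 = 2 + (2*v/(7 + Z))/2 = 2 + v/(7 + Z))
p = 19/60 (p = 5/20 + ((14 + 0 + 2*(-3))/(7 - 3))/30 = 5*(1/20) + ((14 + 0 - 6)/4)*(1/30) = ¼ + ((¼)*8)*(1/30) = ¼ + 2*(1/30) = ¼ + 1/15 = 19/60 ≈ 0.31667)
p - 63*(-79) = 19/60 - 63*(-79) = 19/60 + 4977 = 298639/60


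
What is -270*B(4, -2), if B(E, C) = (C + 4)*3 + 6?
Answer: -3240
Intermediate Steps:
B(E, C) = 18 + 3*C (B(E, C) = (4 + C)*3 + 6 = (12 + 3*C) + 6 = 18 + 3*C)
-270*B(4, -2) = -270*(18 + 3*(-2)) = -270*(18 - 6) = -270*12 = -3240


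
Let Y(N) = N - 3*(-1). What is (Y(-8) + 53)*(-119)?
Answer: -5712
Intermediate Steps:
Y(N) = 3 + N (Y(N) = N + 3 = 3 + N)
(Y(-8) + 53)*(-119) = ((3 - 8) + 53)*(-119) = (-5 + 53)*(-119) = 48*(-119) = -5712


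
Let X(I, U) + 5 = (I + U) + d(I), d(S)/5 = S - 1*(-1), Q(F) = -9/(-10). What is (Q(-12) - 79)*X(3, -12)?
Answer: -2343/5 ≈ -468.60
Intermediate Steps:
Q(F) = 9/10 (Q(F) = -9*(-1/10) = 9/10)
d(S) = 5 + 5*S (d(S) = 5*(S - 1*(-1)) = 5*(S + 1) = 5*(1 + S) = 5 + 5*S)
X(I, U) = U + 6*I (X(I, U) = -5 + ((I + U) + (5 + 5*I)) = -5 + (5 + U + 6*I) = U + 6*I)
(Q(-12) - 79)*X(3, -12) = (9/10 - 79)*(-12 + 6*3) = -781*(-12 + 18)/10 = -781/10*6 = -2343/5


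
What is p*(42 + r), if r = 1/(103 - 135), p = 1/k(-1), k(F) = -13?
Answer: -1343/416 ≈ -3.2284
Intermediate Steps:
p = -1/13 (p = 1/(-13) = -1/13 ≈ -0.076923)
r = -1/32 (r = 1/(-32) = -1/32 ≈ -0.031250)
p*(42 + r) = -(42 - 1/32)/13 = -1/13*1343/32 = -1343/416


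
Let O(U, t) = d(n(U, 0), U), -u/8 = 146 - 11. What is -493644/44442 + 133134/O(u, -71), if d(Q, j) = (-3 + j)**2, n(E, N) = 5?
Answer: -10612460672/965287647 ≈ -10.994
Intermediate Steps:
u = -1080 (u = -8*(146 - 11) = -8*135 = -1080)
O(U, t) = (-3 + U)**2
-493644/44442 + 133134/O(u, -71) = -493644/44442 + 133134/((-3 - 1080)**2) = -493644*1/44442 + 133134/((-1083)**2) = -82274/7407 + 133134/1172889 = -82274/7407 + 133134*(1/1172889) = -82274/7407 + 44378/390963 = -10612460672/965287647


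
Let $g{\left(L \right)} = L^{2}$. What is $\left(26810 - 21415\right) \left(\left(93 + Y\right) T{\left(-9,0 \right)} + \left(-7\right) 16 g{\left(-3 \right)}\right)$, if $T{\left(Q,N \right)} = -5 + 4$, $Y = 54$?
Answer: $-6231225$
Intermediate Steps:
$T{\left(Q,N \right)} = -1$
$\left(26810 - 21415\right) \left(\left(93 + Y\right) T{\left(-9,0 \right)} + \left(-7\right) 16 g{\left(-3 \right)}\right) = \left(26810 - 21415\right) \left(\left(93 + 54\right) \left(-1\right) + \left(-7\right) 16 \left(-3\right)^{2}\right) = 5395 \left(147 \left(-1\right) - 1008\right) = 5395 \left(-147 - 1008\right) = 5395 \left(-1155\right) = -6231225$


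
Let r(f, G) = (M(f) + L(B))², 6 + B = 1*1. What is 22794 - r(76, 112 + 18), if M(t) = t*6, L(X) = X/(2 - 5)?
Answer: -1679983/9 ≈ -1.8666e+5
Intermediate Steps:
B = -5 (B = -6 + 1*1 = -6 + 1 = -5)
L(X) = -X/3 (L(X) = X/(-3) = -X/3)
M(t) = 6*t
r(f, G) = (5/3 + 6*f)² (r(f, G) = (6*f - ⅓*(-5))² = (6*f + 5/3)² = (5/3 + 6*f)²)
22794 - r(76, 112 + 18) = 22794 - (5 + 18*76)²/9 = 22794 - (5 + 1368)²/9 = 22794 - 1373²/9 = 22794 - 1885129/9 = -1679983/9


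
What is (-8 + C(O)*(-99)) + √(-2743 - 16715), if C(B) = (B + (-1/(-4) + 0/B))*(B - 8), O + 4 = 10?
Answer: 2459/2 + 3*I*√2162 ≈ 1229.5 + 139.49*I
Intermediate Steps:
O = 6 (O = -4 + 10 = 6)
C(B) = (-8 + B)*(¼ + B) (C(B) = (B + (-1*(-¼) + 0))*(-8 + B) = (B + (¼ + 0))*(-8 + B) = (B + ¼)*(-8 + B) = (¼ + B)*(-8 + B) = (-8 + B)*(¼ + B))
(-8 + C(O)*(-99)) + √(-2743 - 16715) = (-8 + (-2 + 6² - 31/4*6)*(-99)) + √(-2743 - 16715) = (-8 + (-2 + 36 - 93/2)*(-99)) + √(-19458) = (-8 - 25/2*(-99)) + 3*I*√2162 = (-8 + 2475/2) + 3*I*√2162 = 2459/2 + 3*I*√2162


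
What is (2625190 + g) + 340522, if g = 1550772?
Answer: 4516484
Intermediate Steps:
(2625190 + g) + 340522 = (2625190 + 1550772) + 340522 = 4175962 + 340522 = 4516484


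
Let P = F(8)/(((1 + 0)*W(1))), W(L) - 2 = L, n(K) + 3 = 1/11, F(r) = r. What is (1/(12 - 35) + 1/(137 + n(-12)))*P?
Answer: -9776/101775 ≈ -0.096055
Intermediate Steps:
n(K) = -32/11 (n(K) = -3 + 1/11 = -32/11)
W(L) = 2 + L
P = 8/3 (P = 8/(((1 + 0)*(2 + 1))) = 8/((1*3)) = 8/3 ≈ 2.6667)
(1/(12 - 35) + 1/(137 + n(-12)))*P = (1/(12 - 35) + 1/(137 - 32/11))*(8/3) = (1/(-23) + 1/(1475/11))*(8/3) = (-1/23 + 11/1475)*(8/3) = -1222/33925*8/3 = -9776/101775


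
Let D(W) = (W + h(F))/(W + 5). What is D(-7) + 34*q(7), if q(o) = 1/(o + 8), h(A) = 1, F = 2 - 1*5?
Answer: 79/15 ≈ 5.2667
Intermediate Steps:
F = -3 (F = 2 - 5 = -3)
q(o) = 1/(8 + o)
D(W) = (1 + W)/(5 + W) (D(W) = (W + 1)/(W + 5) = (1 + W)/(5 + W))
D(-7) + 34*q(7) = (1 - 7)/(5 - 7) + 34/(8 + 7) = -6/(-2) + 34/15 = -½*(-6) + 34*(1/15) = 3 + 34/15 = 79/15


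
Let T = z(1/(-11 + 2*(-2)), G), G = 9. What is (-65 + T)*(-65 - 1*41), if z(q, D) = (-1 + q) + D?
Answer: 90736/15 ≈ 6049.1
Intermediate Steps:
z(q, D) = -1 + D + q
T = 119/15 (T = -1 + 9 + 1/(-11 + 2*(-2)) = -1 + 9 + 1/(-11 - 4) = -1 + 9 + 1/(-15) = -1 + 9 - 1/15 = 119/15 ≈ 7.9333)
(-65 + T)*(-65 - 1*41) = (-65 + 119/15)*(-65 - 1*41) = -856*(-65 - 41)/15 = -856/15*(-106) = 90736/15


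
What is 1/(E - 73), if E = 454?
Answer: 1/381 ≈ 0.0026247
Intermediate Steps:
1/(E - 73) = 1/(454 - 73) = 1/381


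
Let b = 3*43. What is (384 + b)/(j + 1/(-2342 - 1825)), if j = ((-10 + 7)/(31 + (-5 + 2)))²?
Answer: 1675934064/36719 ≈ 45642.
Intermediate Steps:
b = 129
j = 9/784 (j = (-3/(31 - 3))² = (-3/28)² = 9/784 ≈ 0.011480)
(384 + b)/(j + 1/(-2342 - 1825)) = (384 + 129)/(9/784 + 1/(-2342 - 1825)) = 513/(9/784 + 1/(-4167)) = 513/(9/784 - 1/4167) = 513/(36719/3266928) = 513*(3266928/36719) = 1675934064/36719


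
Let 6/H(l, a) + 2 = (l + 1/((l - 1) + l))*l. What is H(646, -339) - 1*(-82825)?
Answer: 7437036481541/89792170 ≈ 82825.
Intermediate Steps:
H(l, a) = 6/(-2 + l*(l + 1/(-1 + 2*l))) (H(l, a) = 6/(-2 + (l + 1/((l - 1) + l))*l) = 6/(-2 + (l + 1/((-1 + l) + l))*l) = 6/(-2 + (l + 1/(-1 + 2*l))*l) = 6/(-2 + l*(l + 1/(-1 + 2*l))))
H(646, -339) - 1*(-82825) = 6*(-1 + 2*646)/(2 - 1*646**2 - 3*646 + 2*646**3) - 1*(-82825) = 6*(-1 + 1292)/(2 - 1*417316 - 1938 + 2*269586136) + 82825 = 6*1291/(2 - 417316 - 1938 + 539172272) + 82825 = 6*1291/538753020 + 82825 = 6*(1/538753020)*1291 + 82825 = 1291/89792170 + 82825 = 7437036481541/89792170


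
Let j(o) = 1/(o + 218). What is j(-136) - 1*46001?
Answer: -3772081/82 ≈ -46001.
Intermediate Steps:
j(o) = 1/(218 + o)
j(-136) - 1*46001 = 1/(218 - 136) - 1*46001 = 1/82 - 46001 = -3772081/82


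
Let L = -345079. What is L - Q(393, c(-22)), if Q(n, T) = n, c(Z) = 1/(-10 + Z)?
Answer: -345472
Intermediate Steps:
L - Q(393, c(-22)) = -345079 - 1*393 = -345079 - 393 = -345472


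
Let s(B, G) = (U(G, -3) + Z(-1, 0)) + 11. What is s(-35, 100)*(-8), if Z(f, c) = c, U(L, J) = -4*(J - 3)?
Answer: -280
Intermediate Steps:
U(L, J) = 12 - 4*J (U(L, J) = -4*(-3 + J) = 12 - 4*J)
s(B, G) = 35 (s(B, G) = ((12 - 4*(-3)) + 0) + 11 = ((12 + 12) + 0) + 11 = (24 + 0) + 11 = 24 + 11 = 35)
s(-35, 100)*(-8) = 35*(-8) = -280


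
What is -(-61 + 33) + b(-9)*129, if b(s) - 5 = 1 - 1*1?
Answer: 673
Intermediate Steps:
b(s) = 5 (b(s) = 5 + (1 - 1*1) = 5 + (1 - 1) = 5 + 0 = 5)
-(-61 + 33) + b(-9)*129 = -(-61 + 33) + 5*129 = -1*(-28) + 645 = 28 + 645 = 673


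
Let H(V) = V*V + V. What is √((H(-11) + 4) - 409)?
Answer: I*√295 ≈ 17.176*I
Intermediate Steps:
H(V) = V + V² (H(V) = V² + V = V + V²)
√((H(-11) + 4) - 409) = √((-11*(1 - 11) + 4) - 409) = √((-11*(-10) + 4) - 409) = √((110 + 4) - 409) = √(114 - 409) = √(-295) = I*√295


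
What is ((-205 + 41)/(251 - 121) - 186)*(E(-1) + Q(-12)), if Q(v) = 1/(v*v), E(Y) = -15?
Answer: 6569837/2340 ≈ 2807.6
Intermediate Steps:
Q(v) = v⁻²
((-205 + 41)/(251 - 121) - 186)*(E(-1) + Q(-12)) = ((-205 + 41)/(251 - 121) - 186)*(-15 + (-12)⁻²) = (-164/130 - 186)*(-15 + 1/144) = (-164*1/130 - 186)*(-2159/144) = (-82/65 - 186)*(-2159/144) = -12172/65*(-2159/144) = 6569837/2340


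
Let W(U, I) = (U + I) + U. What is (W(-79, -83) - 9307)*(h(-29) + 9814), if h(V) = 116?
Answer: -94811640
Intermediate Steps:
W(U, I) = I + 2*U (W(U, I) = (I + U) + U = I + 2*U)
(W(-79, -83) - 9307)*(h(-29) + 9814) = ((-83 + 2*(-79)) - 9307)*(116 + 9814) = ((-83 - 158) - 9307)*9930 = (-241 - 9307)*9930 = -9548*9930 = -94811640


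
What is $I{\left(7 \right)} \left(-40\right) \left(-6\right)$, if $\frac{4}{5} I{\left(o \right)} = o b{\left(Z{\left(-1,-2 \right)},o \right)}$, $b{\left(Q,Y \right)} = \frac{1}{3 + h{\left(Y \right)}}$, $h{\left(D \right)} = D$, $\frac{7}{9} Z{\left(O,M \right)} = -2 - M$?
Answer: $210$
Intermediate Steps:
$Z{\left(O,M \right)} = - \frac{18}{7} - \frac{9 M}{7}$ ($Z{\left(O,M \right)} = \frac{9 \left(-2 - M\right)}{7} = - \frac{18}{7} - \frac{9 M}{7}$)
$b{\left(Q,Y \right)} = \frac{1}{3 + Y}$
$I{\left(o \right)} = \frac{5 o}{4 \left(3 + o\right)}$ ($I{\left(o \right)} = \frac{5 \frac{o}{3 + o}}{4} = \frac{5 o}{4 \left(3 + o\right)}$)
$I{\left(7 \right)} \left(-40\right) \left(-6\right) = \frac{5}{4} \cdot 7 \frac{1}{3 + 7} \left(-40\right) \left(-6\right) = \frac{5}{4} \cdot 7 \cdot \frac{1}{10} \left(-40\right) \left(-6\right) = \frac{7}{8} \left(-40\right) \left(-6\right) = \left(-35\right) \left(-6\right) = 210$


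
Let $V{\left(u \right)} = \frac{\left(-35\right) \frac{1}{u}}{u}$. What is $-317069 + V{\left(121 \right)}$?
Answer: $- \frac{4642207264}{14641} \approx -3.1707 \cdot 10^{5}$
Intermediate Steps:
$V{\left(u \right)} = - \frac{35}{u^{2}}$
$-317069 + V{\left(121 \right)} = -317069 - \frac{35}{14641} = - \frac{4642207264}{14641}$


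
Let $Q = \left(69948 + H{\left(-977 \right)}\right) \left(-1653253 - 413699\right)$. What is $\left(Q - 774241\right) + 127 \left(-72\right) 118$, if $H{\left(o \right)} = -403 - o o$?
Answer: $1829217595535$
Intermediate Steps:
$H{\left(o \right)} = -403 - o^{2}$
$Q = 1829219448768$ ($Q = \left(69948 - 954932\right) \left(-1653253 - 413699\right) = \left(69948 - 954932\right) \left(-2066952\right) = \left(-884984\right) \left(-2066952\right) = 1829219448768$)
$\left(Q - 774241\right) + 127 \left(-72\right) 118 = \left(1829219448768 - 774241\right) + 127 \left(-72\right) 118 = 1829218674527 - 1078992 = 1829217595535$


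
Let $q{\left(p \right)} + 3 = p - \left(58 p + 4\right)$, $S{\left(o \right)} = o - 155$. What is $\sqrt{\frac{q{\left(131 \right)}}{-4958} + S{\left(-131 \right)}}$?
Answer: $\frac{7 i \sqrt{26063}}{67} \approx 16.867 i$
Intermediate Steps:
$S{\left(o \right)} = -155 + o$
$q{\left(p \right)} = -7 - 57 p$ ($q{\left(p \right)} = -3 - \left(4 + 57 p\right) = -7 - 57 p$)
$\sqrt{\frac{q{\left(131 \right)}}{-4958} + S{\left(-131 \right)}} = \sqrt{\frac{-7 - 7467}{-4958} - 286} = \sqrt{\left(-7 - 7467\right) \left(- \frac{1}{4958}\right) - 286} = \sqrt{\left(-7474\right) \left(- \frac{1}{4958}\right) - 286} = \sqrt{\frac{101}{67} - 286} = \sqrt{- \frac{19061}{67}} = \frac{7 i \sqrt{26063}}{67}$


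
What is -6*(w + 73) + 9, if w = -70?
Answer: -9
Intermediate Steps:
-6*(w + 73) + 9 = -6*(-70 + 73) + 9 = -6*3 + 9 = -18 + 9 = -9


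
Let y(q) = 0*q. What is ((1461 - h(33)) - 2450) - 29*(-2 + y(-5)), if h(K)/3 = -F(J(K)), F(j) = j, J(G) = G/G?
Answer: -928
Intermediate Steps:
J(G) = 1
h(K) = -3 (h(K) = 3*(-1*1) = 3*(-1) = -3)
y(q) = 0
((1461 - h(33)) - 2450) - 29*(-2 + y(-5)) = ((1461 - 1*(-3)) - 2450) - 29*(-2 + 0) = ((1461 + 3) - 2450) - 29*(-2) = (1464 - 2450) + 58 = -986 + 58 = -928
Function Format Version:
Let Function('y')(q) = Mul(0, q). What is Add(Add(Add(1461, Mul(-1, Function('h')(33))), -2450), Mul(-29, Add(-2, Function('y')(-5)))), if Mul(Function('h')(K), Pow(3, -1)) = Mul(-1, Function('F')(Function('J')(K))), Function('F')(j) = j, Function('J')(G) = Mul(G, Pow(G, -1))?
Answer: -928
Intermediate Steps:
Function('J')(G) = 1
Function('h')(K) = -3 (Function('h')(K) = Mul(3, Mul(-1, 1)) = Mul(3, -1) = -3)
Function('y')(q) = 0
Add(Add(Add(1461, Mul(-1, Function('h')(33))), -2450), Mul(-29, Add(-2, Function('y')(-5)))) = Add(Add(Add(1461, Mul(-1, -3)), -2450), Mul(-29, Add(-2, 0))) = Add(Add(Add(1461, 3), -2450), Mul(-29, -2)) = Add(Add(1464, -2450), 58) = Add(-986, 58) = -928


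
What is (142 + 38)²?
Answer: 32400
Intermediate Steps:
(142 + 38)² = 180² = 32400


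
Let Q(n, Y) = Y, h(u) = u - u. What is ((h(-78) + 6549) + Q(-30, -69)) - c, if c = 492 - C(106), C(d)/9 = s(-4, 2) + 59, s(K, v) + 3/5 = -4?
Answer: 32388/5 ≈ 6477.6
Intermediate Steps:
s(K, v) = -23/5 (s(K, v) = -3/5 - 4 = -23/5)
h(u) = 0
C(d) = 2448/5 (C(d) = 9*(-23/5 + 59) = 9*(272/5) = 2448/5)
c = 12/5 (c = 492 - 1*2448/5 = 492 - 2448/5 = 12/5 ≈ 2.4000)
((h(-78) + 6549) + Q(-30, -69)) - c = ((0 + 6549) - 69) - 1*12/5 = (6549 - 69) - 12/5 = 6480 - 12/5 = 32388/5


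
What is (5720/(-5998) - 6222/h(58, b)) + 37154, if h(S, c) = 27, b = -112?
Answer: 996577948/26991 ≈ 36923.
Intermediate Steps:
(5720/(-5998) - 6222/h(58, b)) + 37154 = (5720/(-5998) - 6222/27) + 37154 = (5720*(-1/5998) - 6222*1/27) + 37154 = (-2860/2999 - 2074/9) + 37154 = -6245666/26991 + 37154 = 996577948/26991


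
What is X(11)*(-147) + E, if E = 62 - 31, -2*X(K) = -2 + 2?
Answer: 31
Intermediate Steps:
X(K) = 0 (X(K) = -(-2 + 2)/2 = -1/2*0 = 0)
E = 31
X(11)*(-147) + E = 0*(-147) + 31 = 0 + 31 = 31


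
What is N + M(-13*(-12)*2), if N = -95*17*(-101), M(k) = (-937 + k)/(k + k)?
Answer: 101783135/624 ≈ 1.6311e+5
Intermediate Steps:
M(k) = (-937 + k)/(2*k) (M(k) = (-937 + k)/((2*k)) = (-937 + k)*(1/(2*k)) = (-937 + k)/(2*k))
N = 163115 (N = -1615*(-101) = 163115)
N + M(-13*(-12)*2) = 163115 + (-937 - 13*(-12)*2)/(2*((-13*(-12)*2))) = 163115 + (-937 + 156*2)/(2*((156*2))) = 163115 + (½)*(-937 + 312)/312 = 163115 + (½)*(1/312)*(-625) = 163115 - 625/624 = 101783135/624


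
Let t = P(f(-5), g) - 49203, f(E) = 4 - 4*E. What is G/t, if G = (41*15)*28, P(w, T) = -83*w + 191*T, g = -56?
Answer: -17220/61891 ≈ -0.27823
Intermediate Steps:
t = -61891 (t = (-83*(4 - 4*(-5)) + 191*(-56)) - 49203 = (-83*(4 + 20) - 10696) - 49203 = (-83*24 - 10696) - 49203 = (-1992 - 10696) - 49203 = -12688 - 49203 = -61891)
G = 17220 (G = 615*28 = 17220)
G/t = 17220/(-61891) = 17220*(-1/61891) = -17220/61891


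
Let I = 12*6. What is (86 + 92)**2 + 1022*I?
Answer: 105268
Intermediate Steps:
I = 72
(86 + 92)**2 + 1022*I = (86 + 92)**2 + 1022*72 = 178**2 + 73584 = 31684 + 73584 = 105268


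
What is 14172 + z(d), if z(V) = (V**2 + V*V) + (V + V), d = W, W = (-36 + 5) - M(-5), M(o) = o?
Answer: 15472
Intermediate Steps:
W = -26 (W = (-36 + 5) - 1*(-5) = -31 + 5 = -26)
d = -26
z(V) = 2*V + 2*V**2 (z(V) = (V**2 + V**2) + 2*V = 2*V**2 + 2*V = 2*V + 2*V**2)
14172 + z(d) = 14172 + 2*(-26)*(1 - 26) = 14172 + 2*(-26)*(-25) = 14172 + 1300 = 15472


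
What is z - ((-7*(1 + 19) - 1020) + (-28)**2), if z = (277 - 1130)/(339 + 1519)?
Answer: 697755/1858 ≈ 375.54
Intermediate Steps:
z = -853/1858 ≈ -0.45910
z - ((-7*(1 + 19) - 1020) + (-28)**2) = -853/1858 - ((-7*(1 + 19) - 1020) + (-28)**2) = -853/1858 - ((-7*20 - 1020) + 784) = -853/1858 - ((-140 - 1020) + 784) = -853/1858 - (-1160 + 784) = -853/1858 - 1*(-376) = -853/1858 + 376 = 697755/1858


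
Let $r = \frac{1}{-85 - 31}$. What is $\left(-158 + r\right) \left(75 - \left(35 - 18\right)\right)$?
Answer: $- \frac{18329}{2} \approx -9164.5$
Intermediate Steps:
$r = - \frac{1}{116}$ ($r = \frac{1}{-116} = - \frac{1}{116} \approx -0.0086207$)
$\left(-158 + r\right) \left(75 - \left(35 - 18\right)\right) = \left(-158 - \frac{1}{116}\right) \left(75 - \left(35 - 18\right)\right) = - \frac{18329 \left(75 - \left(35 - 18\right)\right)}{116} = - \frac{18329 \left(75 - 17\right)}{116} = \left(- \frac{18329}{116}\right) 58 = - \frac{18329}{2}$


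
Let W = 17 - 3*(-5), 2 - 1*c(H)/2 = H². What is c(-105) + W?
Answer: -22014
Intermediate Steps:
c(H) = 4 - 2*H²
W = 32 (W = 17 + 15 = 32)
c(-105) + W = (4 - 2*(-105)²) + 32 = (4 - 2*11025) + 32 = (4 - 22050) + 32 = -22046 + 32 = -22014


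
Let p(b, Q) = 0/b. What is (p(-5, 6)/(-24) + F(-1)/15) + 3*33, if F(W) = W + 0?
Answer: 1484/15 ≈ 98.933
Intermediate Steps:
F(W) = W
p(b, Q) = 0
(p(-5, 6)/(-24) + F(-1)/15) + 3*33 = (0/(-24) - 1/15) + 3*33 = (0*(-1/24) - 1*1/15) + 99 = (0 - 1/15) + 99 = -1/15 + 99 = 1484/15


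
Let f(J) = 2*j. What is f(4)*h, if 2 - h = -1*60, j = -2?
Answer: -248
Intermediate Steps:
f(J) = -4 (f(J) = 2*(-2) = -4)
h = 62 (h = 2 - (-1)*60 = 2 - 1*(-60) = 2 + 60 = 62)
f(4)*h = -4*62 = -248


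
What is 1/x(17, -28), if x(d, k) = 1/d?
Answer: 17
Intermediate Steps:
1/x(17, -28) = 1/(1/17) = 17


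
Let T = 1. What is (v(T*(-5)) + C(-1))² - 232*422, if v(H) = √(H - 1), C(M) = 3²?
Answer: -97829 + 18*I*√6 ≈ -97829.0 + 44.091*I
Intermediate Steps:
C(M) = 9
v(H) = √(-1 + H)
(v(T*(-5)) + C(-1))² - 232*422 = (√(-1 + 1*(-5)) + 9)² - 232*422 = (√(-1 - 5) + 9)² - 97904 = (√(-6) + 9)² - 97904 = (I*√6 + 9)² - 97904 = (9 + I*√6)² - 97904 = -97904 + (9 + I*√6)²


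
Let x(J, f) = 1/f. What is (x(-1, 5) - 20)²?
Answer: 9801/25 ≈ 392.04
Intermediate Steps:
x(J, f) = 1/f
(x(-1, 5) - 20)² = (1/5 - 20)² = (⅕ - 20)² = (-99/5)² = 9801/25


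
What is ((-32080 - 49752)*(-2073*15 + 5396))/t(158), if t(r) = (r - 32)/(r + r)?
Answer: 332274089744/63 ≈ 5.2742e+9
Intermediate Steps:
t(r) = (-32 + r)/(2*r) (t(r) = (-32 + r)/((2*r)) = (-32 + r)*(1/(2*r)) = (-32 + r)/(2*r))
((-32080 - 49752)*(-2073*15 + 5396))/t(158) = ((-32080 - 49752)*(-2073*15 + 5396))/(((½)*(-32 + 158)/158)) = (-81832*(-31095 + 5396))/(((½)*(1/158)*126)) = (-81832*(-25699))/(63/158) = 2103000568*(158/63) = 332274089744/63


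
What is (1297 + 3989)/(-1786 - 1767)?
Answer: -5286/3553 ≈ -1.4878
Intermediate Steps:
(1297 + 3989)/(-1786 - 1767) = 5286/(-3553) = 5286*(-1/3553) = -5286/3553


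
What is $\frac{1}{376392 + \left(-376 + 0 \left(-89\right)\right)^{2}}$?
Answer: $\frac{1}{517768} \approx 1.9314 \cdot 10^{-6}$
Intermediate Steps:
$\frac{1}{376392 + \left(-376 + 0 \left(-89\right)\right)^{2}} = \frac{1}{376392 + \left(-376 + 0\right)^{2}} = \frac{1}{376392 + \left(-376\right)^{2}} = \frac{1}{376392 + 141376} = \frac{1}{517768}$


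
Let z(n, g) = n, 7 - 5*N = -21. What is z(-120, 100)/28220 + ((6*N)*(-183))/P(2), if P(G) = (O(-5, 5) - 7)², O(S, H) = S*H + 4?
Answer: -775059/98770 ≈ -7.8471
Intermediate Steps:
N = 28/5 (N = 7/5 - ⅕*(-21) = 7/5 + 21/5 = 28/5 ≈ 5.6000)
O(S, H) = 4 + H*S (O(S, H) = H*S + 4 = 4 + H*S)
P(G) = 784 (P(G) = ((4 + 5*(-5)) - 7)² = ((4 - 25) - 7)² = (-21 - 7)² = (-28)² = 784)
z(-120, 100)/28220 + ((6*N)*(-183))/P(2) = -120/28220 + ((6*(28/5))*(-183))/784 = -120*1/28220 + ((168/5)*(-183))*(1/784) = -6/1411 - 30744/5*1/784 = -6/1411 - 549/70 = -775059/98770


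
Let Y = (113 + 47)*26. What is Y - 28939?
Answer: -24779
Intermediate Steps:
Y = 4160 (Y = 160*26 = 4160)
Y - 28939 = 4160 - 28939 = -24779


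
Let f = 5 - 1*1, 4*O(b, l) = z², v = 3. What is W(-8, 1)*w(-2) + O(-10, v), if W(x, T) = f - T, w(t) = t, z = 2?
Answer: -5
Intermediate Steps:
O(b, l) = 1 (O(b, l) = (¼)*2² = (¼)*4 = 1)
f = 4 (f = 5 - 1 = 4)
W(x, T) = 4 - T
W(-8, 1)*w(-2) + O(-10, v) = (4 - 1*1)*(-2) + 1 = (4 - 1)*(-2) + 1 = 3*(-2) + 1 = -6 + 1 = -5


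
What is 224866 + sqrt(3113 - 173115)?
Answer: 224866 + I*sqrt(170002) ≈ 2.2487e+5 + 412.31*I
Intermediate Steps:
224866 + sqrt(3113 - 173115) = 224866 + sqrt(-170002) = 224866 + I*sqrt(170002)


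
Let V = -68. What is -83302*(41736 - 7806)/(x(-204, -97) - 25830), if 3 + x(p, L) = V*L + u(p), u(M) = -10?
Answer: 2826436860/19247 ≈ 1.4685e+5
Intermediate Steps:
x(p, L) = -13 - 68*L (x(p, L) = -3 + (-68*L - 10) = -3 + (-10 - 68*L) = -13 - 68*L)
-83302*(41736 - 7806)/(x(-204, -97) - 25830) = -83302*(41736 - 7806)/((-13 - 68*(-97)) - 25830) = -83302*33930/((-13 + 6596) - 25830) = -83302*33930/(6583 - 25830) = -83302/((-19247*1/33930)) = -83302/(-19247/33930) = -83302*(-33930/19247) = 2826436860/19247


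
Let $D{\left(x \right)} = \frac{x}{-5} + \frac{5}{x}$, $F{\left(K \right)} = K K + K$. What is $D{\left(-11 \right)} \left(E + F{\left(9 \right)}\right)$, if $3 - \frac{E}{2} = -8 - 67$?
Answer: $\frac{23616}{55} \approx 429.38$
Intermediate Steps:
$F{\left(K \right)} = K + K^{2}$ ($F{\left(K \right)} = K^{2} + K = K + K^{2}$)
$D{\left(x \right)} = \frac{5}{x} - \frac{x}{5}$ ($D{\left(x \right)} = x \left(- \frac{1}{5}\right) + \frac{5}{x} = - \frac{x}{5} + \frac{5}{x} = \frac{5}{x} - \frac{x}{5}$)
$E = 156$ ($E = 6 - 2 \left(-8 - 67\right) = 6 - -150 = 6 + 150 = 156$)
$D{\left(-11 \right)} \left(E + F{\left(9 \right)}\right) = \left(\frac{5}{-11} - - \frac{11}{5}\right) \left(156 + 9 \left(1 + 9\right)\right) = \left(5 \left(- \frac{1}{11}\right) + \frac{11}{5}\right) \left(156 + 9 \cdot 10\right) = \left(- \frac{5}{11} + \frac{11}{5}\right) \left(156 + 90\right) = \frac{96}{55} \cdot 246 = \frac{23616}{55}$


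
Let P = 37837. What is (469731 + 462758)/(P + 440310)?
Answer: 40543/20789 ≈ 1.9502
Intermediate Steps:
(469731 + 462758)/(P + 440310) = (469731 + 462758)/(37837 + 440310) = 932489/478147 = 932489*(1/478147) = 40543/20789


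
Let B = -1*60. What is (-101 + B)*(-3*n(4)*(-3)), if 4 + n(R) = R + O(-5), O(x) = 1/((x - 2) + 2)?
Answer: 1449/5 ≈ 289.80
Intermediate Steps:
O(x) = 1/x (O(x) = 1/((-2 + x) + 2) = 1/x)
n(R) = -21/5 + R (n(R) = -4 + (R + 1/(-5)) = -4 + (R - 1/5) = -4 + (-1/5 + R) = -21/5 + R)
B = -60
(-101 + B)*(-3*n(4)*(-3)) = (-101 - 60)*(-3*(-21/5 + 4)*(-3)) = -161*(-3*(-1/5))*(-3) = -483*(-3)/5 = -161*(-9/5) = 1449/5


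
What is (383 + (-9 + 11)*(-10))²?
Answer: 131769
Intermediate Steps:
(383 + (-9 + 11)*(-10))² = (383 + 2*(-10))² = (383 - 20)² = 363² = 131769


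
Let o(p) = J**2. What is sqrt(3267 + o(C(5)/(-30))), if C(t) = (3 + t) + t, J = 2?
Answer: sqrt(3271) ≈ 57.193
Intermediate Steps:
C(t) = 3 + 2*t
o(p) = 4 (o(p) = 2**2 = 4)
sqrt(3267 + o(C(5)/(-30))) = sqrt(3267 + 4) = sqrt(3271)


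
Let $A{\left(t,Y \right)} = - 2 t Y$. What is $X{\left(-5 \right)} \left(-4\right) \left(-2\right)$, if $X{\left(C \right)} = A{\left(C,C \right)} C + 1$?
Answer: $2008$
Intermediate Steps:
$A{\left(t,Y \right)} = - 2 Y t$
$X{\left(C \right)} = 1 - 2 C^{3}$ ($X{\left(C \right)} = - 2 C C C + 1 = - 2 C^{2} C + 1 = - 2 C^{3} + 1 = 1 - 2 C^{3}$)
$X{\left(-5 \right)} \left(-4\right) \left(-2\right) = \left(1 - 2 \left(-5\right)^{3}\right) \left(-4\right) \left(-2\right) = \left(1 - -250\right) \left(-4\right) \left(-2\right) = \left(1 + 250\right) \left(-4\right) \left(-2\right) = 251 \left(-4\right) \left(-2\right) = \left(-1004\right) \left(-2\right) = 2008$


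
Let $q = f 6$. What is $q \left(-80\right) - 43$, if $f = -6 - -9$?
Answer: $-1483$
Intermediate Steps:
$f = 3$ ($f = -6 + 9 = 3$)
$q = 18$ ($q = 3 \cdot 6 = 18$)
$q \left(-80\right) - 43 = 18 \left(-80\right) - 43 = -1440 - 43 = -1483$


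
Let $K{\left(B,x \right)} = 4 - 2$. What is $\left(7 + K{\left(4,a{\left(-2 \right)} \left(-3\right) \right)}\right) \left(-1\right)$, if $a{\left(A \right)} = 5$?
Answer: $-9$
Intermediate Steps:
$K{\left(B,x \right)} = 2$ ($K{\left(B,x \right)} = 4 - 2 = 2$)
$\left(7 + K{\left(4,a{\left(-2 \right)} \left(-3\right) \right)}\right) \left(-1\right) = \left(7 + 2\right) \left(-1\right) = 9 \left(-1\right) = -9$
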